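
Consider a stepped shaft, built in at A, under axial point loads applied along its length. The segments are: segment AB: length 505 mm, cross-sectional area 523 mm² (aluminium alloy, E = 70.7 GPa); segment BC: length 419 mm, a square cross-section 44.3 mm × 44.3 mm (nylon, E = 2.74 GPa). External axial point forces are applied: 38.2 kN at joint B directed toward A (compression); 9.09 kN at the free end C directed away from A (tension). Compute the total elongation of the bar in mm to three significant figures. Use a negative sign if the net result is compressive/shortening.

0.311 mm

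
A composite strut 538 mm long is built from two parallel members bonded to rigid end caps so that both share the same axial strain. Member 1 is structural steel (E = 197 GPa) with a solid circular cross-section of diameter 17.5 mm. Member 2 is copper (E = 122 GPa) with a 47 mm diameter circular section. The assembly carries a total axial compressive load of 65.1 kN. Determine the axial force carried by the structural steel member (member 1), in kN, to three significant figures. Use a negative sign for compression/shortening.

A_1 = 240.5 mm².
A_2 = 1735 mm².
Equal strain + equilibrium ⇒ each member carries load in proportion to AE: A₁E₁ = 47380000 N, A₂E₂ = 211700000 N, ΣAE = 259000000 N.
F₁ = P·A₁E₁/ΣAE = -65100·47380000/259000000 = -11910 N.

-11.9 kN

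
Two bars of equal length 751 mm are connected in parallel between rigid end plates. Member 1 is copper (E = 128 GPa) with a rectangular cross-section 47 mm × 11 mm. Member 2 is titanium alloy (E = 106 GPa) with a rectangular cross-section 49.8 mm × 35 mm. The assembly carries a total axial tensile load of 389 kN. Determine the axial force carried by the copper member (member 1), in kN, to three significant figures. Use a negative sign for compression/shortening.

A_1 = 517 mm².
A_2 = 1743 mm².
Equal strain + equilibrium ⇒ each member carries load in proportion to AE: A₁E₁ = 66180000 N, A₂E₂ = 184800000 N, ΣAE = 250900000 N.
F₁ = P·A₁E₁/ΣAE = 389000·66180000/250900000 = 102600 N.

103 kN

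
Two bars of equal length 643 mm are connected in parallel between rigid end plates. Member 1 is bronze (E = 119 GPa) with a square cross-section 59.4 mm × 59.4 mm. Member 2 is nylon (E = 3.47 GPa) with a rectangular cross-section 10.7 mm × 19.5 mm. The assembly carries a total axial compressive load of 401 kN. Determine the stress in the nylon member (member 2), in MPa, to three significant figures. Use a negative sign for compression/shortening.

A_1 = 3528 mm².
A_2 = 208.6 mm².
Equal strain + equilibrium ⇒ each member carries load in proportion to AE: A₁E₁ = 419900000 N, A₂E₂ = 724000 N, ΣAE = 420600000 N.
σ₂ = P·E₂/ΣAE = -401000·3470/420600000 = -3.308 MPa.

-3.31 MPa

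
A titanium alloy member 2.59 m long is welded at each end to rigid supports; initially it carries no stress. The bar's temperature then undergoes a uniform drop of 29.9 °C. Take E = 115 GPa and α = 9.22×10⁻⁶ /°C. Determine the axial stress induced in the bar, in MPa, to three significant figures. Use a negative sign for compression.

Free thermal expansion αLΔT = 9.22e-6 · 2590 · -29.9 = -0.714 mm.
The walls impose strain ε = −(-0.714)/2590 = 2.7568e-04; σ = Eε = 115000 · 2.7568e-04 = 31.7 MPa.

31.7 MPa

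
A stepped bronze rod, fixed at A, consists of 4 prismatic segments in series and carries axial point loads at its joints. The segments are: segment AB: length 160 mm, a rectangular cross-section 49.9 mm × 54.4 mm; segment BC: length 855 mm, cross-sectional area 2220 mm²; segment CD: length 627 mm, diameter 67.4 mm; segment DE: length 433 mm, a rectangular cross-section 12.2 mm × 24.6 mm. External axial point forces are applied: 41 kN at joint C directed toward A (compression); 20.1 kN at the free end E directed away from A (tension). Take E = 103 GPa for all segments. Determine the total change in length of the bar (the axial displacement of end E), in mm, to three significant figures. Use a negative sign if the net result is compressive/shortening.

Internal axial forces (sectioning from the free end, tension +): N_DE = 20.1 kN, N_CD = 20.1 kN, N_BC = -20.9 kN, N_AB = -20.9 kN.
A_AB = 2715 mm².
A_CD = 3568 mm².
A_DE = 300.1 mm².
δ_AB = -20900·160/(2715·103000) = -0.01196 mm
δ_BC = -20900·855/(2220·103000) = -0.07815 mm
δ_CD = 20100·627/(3568·103000) = 0.03429 mm
δ_DE = 20100·433/(300.1·103000) = 0.2815 mm
δ = Σδ_i = 0.2257 mm.

0.226 mm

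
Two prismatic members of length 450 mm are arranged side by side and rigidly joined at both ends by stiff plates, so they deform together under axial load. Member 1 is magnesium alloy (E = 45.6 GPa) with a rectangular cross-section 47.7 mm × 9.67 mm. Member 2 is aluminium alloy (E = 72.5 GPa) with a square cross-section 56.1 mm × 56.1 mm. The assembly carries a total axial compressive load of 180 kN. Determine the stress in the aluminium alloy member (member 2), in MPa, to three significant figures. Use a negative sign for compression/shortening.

-52.4 MPa

A_1 = 461.3 mm².
A_2 = 3147 mm².
Equal strain + equilibrium ⇒ each member carries load in proportion to AE: A₁E₁ = 21030000 N, A₂E₂ = 228200000 N, ΣAE = 249200000 N.
σ₂ = P·E₂/ΣAE = -180000·72500/249200000 = -52.37 MPa.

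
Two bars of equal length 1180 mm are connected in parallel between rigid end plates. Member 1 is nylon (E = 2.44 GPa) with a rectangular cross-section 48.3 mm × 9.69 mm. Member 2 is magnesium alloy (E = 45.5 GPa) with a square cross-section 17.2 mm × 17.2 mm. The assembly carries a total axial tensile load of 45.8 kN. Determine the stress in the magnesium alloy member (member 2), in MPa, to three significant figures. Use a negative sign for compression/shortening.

A_1 = 468 mm².
A_2 = 295.8 mm².
Equal strain + equilibrium ⇒ each member carries load in proportion to AE: A₁E₁ = 1142000 N, A₂E₂ = 13460000 N, ΣAE = 14600000 N.
σ₂ = P·E₂/ΣAE = 45800·45500/14600000 = 142.7 MPa.

143 MPa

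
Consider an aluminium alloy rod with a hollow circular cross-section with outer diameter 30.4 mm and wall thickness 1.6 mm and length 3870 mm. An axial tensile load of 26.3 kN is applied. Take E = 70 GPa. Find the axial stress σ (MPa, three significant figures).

A = 144.8 mm².
σ = N/A = 26300/144.8 = 181.7 MPa.

182 MPa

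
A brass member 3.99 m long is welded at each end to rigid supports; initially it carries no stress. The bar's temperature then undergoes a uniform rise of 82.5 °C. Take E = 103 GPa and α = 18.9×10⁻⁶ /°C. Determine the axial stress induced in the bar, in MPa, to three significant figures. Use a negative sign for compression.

-161 MPa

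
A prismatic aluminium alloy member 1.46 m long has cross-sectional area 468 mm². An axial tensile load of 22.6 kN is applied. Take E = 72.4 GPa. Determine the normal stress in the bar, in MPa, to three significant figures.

48.3 MPa

σ = N/A = 22600/468 = 48.29 MPa.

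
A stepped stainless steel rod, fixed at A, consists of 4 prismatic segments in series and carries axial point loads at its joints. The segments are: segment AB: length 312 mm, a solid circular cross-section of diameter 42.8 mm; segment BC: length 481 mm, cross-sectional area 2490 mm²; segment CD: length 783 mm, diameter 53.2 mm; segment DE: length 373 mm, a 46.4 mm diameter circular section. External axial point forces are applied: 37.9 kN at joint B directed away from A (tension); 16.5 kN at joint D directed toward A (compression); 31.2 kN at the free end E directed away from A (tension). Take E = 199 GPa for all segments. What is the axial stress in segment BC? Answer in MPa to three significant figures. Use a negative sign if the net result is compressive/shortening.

5.90 MPa

Internal axial forces (sectioning from the free end, tension +): N_DE = 31.2 kN, N_CD = 14.7 kN, N_BC = 14.7 kN, N_AB = 52.6 kN.
σ_BC = N_BC/A_BC = 14700/2490 = 5.904 MPa.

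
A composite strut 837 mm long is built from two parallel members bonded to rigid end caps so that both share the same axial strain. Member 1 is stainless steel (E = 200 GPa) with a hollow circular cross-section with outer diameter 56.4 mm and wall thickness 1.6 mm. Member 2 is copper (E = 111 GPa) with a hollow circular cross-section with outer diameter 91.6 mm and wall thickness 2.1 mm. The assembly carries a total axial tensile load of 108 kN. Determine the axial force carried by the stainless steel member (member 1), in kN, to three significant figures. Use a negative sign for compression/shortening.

49.3 kN

A_1 = 275.5 mm².
A_2 = 590.5 mm².
Equal strain + equilibrium ⇒ each member carries load in proportion to AE: A₁E₁ = 55090000 N, A₂E₂ = 65540000 N, ΣAE = 120600000 N.
F₁ = P·A₁E₁/ΣAE = 108000·55090000/120600000 = 49320 N.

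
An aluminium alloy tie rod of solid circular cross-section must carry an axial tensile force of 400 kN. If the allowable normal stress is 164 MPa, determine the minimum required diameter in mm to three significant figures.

55.7 mm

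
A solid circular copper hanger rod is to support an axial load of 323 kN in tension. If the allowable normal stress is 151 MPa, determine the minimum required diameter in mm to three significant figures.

Required area A ≥ P/σ_allow = 323000/151 = 2139 mm².
For a solid circular section, d ≥ √(4A/π) = 52.19 mm.

52.2 mm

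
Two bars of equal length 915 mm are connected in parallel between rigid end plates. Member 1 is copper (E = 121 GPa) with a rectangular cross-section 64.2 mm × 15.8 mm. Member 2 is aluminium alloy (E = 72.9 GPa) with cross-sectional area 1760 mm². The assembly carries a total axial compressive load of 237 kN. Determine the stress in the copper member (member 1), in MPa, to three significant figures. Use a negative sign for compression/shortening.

A_1 = 1014 mm².
Equal strain + equilibrium ⇒ each member carries load in proportion to AE: A₁E₁ = 122700000 N, A₂E₂ = 128300000 N, ΣAE = 251000000 N.
σ₁ = P·E₁/ΣAE = -237000·121000/251000000 = -114.2 MPa.

-114 MPa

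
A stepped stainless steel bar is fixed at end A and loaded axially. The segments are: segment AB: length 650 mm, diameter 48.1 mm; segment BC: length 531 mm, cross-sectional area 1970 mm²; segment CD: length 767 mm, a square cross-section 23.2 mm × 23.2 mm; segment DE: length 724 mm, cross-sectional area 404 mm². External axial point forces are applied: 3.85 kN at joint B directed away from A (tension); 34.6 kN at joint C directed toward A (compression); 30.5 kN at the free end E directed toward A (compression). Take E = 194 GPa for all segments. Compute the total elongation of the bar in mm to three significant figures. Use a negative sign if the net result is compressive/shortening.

-0.709 mm

Internal axial forces (sectioning from the free end, tension +): N_DE = -30.5 kN, N_CD = -30.5 kN, N_BC = -65.1 kN, N_AB = -61.25 kN.
A_AB = 1817 mm².
A_CD = 538.2 mm².
δ_AB = -61250·650/(1817·194000) = -0.1129 mm
δ_BC = -65100·531/(1970·194000) = -0.09045 mm
δ_CD = -30500·767/(538.2·194000) = -0.224 mm
δ_DE = -30500·724/(404·194000) = -0.2817 mm
δ = Σδ_i = -0.7092 mm.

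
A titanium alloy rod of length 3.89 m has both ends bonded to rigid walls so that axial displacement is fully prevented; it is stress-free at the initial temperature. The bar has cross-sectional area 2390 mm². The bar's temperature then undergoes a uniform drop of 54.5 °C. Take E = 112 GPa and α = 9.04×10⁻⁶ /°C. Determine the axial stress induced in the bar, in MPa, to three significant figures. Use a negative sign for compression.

55.2 MPa

Free thermal expansion αLΔT = 9.04e-6 · 3890 · -54.5 = -1.917 mm.
The walls impose strain ε = −(-1.917)/3890 = 4.9268e-04; σ = Eε = 112000 · 4.9268e-04 = 55.18 MPa.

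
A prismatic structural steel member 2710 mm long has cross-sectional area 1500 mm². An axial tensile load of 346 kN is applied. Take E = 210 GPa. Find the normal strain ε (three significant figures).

0.00110

σ = N/A = 230.7 MPa; ε = σ/E = 230.7/210000 = 1.098e-03.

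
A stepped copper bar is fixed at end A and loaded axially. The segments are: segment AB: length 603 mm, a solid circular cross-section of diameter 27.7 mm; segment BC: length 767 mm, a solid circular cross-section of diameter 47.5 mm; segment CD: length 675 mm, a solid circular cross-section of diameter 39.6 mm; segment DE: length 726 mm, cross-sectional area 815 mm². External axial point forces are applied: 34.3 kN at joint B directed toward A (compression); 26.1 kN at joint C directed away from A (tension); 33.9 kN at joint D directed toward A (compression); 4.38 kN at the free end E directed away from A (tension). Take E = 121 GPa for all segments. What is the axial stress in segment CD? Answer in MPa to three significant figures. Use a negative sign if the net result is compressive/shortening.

-24.0 MPa

Internal axial forces (sectioning from the free end, tension +): N_DE = 4.38 kN, N_CD = -29.52 kN, N_BC = -3.42 kN, N_AB = -37.72 kN.
A_CD = 1232 mm².
σ_CD = N_CD/A_CD = -29520/1232 = -23.97 MPa.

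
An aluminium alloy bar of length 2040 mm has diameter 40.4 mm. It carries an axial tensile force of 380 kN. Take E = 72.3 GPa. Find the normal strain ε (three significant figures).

0.00410

A = 1282 mm².
σ = N/A = 296.4 MPa; ε = σ/E = 296.4/72300 = 4.100e-03.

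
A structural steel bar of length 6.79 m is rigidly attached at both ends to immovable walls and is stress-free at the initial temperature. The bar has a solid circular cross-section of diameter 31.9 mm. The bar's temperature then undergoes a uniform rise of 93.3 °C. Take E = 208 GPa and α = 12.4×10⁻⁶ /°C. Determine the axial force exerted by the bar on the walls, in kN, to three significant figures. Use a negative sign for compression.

Free thermal expansion αLΔT = 12.4e-6 · 6790 · 93.3 = 7.855 mm.
The walls impose strain ε = −(7.855)/6790 = -1.1569e-03; σ = Eε = 208000 · -1.1569e-03 = -240.6 MPa.
Wall reaction R = σ·A = -240.6·799.2 = -192300 N = -192.3 kN.

-192 kN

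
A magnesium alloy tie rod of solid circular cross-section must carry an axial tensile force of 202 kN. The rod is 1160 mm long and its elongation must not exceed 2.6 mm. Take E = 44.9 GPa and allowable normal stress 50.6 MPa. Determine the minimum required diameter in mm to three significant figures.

71.3 mm

Required area A ≥ P/σ_allow = 202000/50.6 = 3992 mm².
For a solid circular section, d ≥ √(4A/π) = 71.29 mm.
Elongation limit: A ≥ PL/(Eδ_allow) = 202000·1160/(44900·2.6) = 2007 mm² ⇒ d ≥ 50.55 mm.
The stress limit governs.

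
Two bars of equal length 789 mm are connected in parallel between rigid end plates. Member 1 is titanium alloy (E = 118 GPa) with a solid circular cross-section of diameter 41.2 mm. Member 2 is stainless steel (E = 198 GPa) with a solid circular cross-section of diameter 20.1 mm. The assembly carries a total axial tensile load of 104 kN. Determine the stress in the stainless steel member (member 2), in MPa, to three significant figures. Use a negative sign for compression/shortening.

93.5 MPa

A_1 = 1333 mm².
A_2 = 317.3 mm².
Equal strain + equilibrium ⇒ each member carries load in proportion to AE: A₁E₁ = 157300000 N, A₂E₂ = 62830000 N, ΣAE = 220100000 N.
σ₂ = P·E₂/ΣAE = 104000·198000/220100000 = 93.54 MPa.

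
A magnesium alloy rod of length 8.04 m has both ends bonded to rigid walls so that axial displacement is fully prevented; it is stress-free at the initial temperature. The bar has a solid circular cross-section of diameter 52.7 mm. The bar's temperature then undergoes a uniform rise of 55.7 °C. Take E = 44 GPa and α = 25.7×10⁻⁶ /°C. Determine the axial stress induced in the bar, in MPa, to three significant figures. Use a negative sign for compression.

-63.0 MPa

Free thermal expansion αLΔT = 25.7e-6 · 8040 · 55.7 = 11.51 mm.
The walls impose strain ε = −(11.51)/8040 = -1.4315e-03; σ = Eε = 44000 · -1.4315e-03 = -62.99 MPa.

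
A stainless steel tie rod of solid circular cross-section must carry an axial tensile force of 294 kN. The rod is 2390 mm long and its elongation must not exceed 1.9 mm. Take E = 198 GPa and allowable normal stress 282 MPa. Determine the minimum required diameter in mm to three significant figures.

Required area A ≥ P/σ_allow = 294000/282 = 1043 mm².
For a solid circular section, d ≥ √(4A/π) = 36.43 mm.
Elongation limit: A ≥ PL/(Eδ_allow) = 294000·2390/(198000·1.9) = 1868 mm² ⇒ d ≥ 48.77 mm.
The elongation limit governs.

48.8 mm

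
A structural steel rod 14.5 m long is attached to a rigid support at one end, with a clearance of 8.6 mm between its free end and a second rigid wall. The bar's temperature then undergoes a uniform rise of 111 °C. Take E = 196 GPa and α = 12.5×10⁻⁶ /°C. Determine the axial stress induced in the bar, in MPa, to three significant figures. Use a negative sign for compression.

-156 MPa

Free thermal expansion αLΔT = 12.5e-6 · 14500 · 111 = 20.12 mm.
The walls engage after the gap closes; constrained expansion = 20.12 − 8.6 = 11.52 mm.
The walls impose strain ε = −(11.52)/14500 = -7.9440e-04; σ = Eε = 196000 · -7.9440e-04 = -155.7 MPa.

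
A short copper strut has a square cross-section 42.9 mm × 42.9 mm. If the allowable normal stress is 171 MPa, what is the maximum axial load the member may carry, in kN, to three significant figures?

315 kN

A = 1840 mm².
P_max = σ_allow · A = 171 · 1840 = 314700 N = 314.7 kN.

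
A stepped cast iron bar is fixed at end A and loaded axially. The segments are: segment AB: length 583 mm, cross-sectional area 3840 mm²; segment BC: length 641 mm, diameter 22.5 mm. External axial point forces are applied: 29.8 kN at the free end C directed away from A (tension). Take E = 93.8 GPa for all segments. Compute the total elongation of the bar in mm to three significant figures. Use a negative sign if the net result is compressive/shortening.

0.560 mm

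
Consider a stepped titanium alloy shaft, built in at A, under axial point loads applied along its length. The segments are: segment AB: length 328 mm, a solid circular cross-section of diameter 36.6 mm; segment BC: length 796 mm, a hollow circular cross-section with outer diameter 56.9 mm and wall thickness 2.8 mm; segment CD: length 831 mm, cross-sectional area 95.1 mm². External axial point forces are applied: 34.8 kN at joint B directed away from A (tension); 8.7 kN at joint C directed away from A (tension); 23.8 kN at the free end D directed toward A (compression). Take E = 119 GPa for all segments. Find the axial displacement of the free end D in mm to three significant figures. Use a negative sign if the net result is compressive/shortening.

Internal axial forces (sectioning from the free end, tension +): N_CD = -23.8 kN, N_BC = -15.1 kN, N_AB = 19.7 kN.
A_AB = 1052 mm².
A_BC = 475.9 mm².
δ_AB = 19700·328/(1052·119000) = 0.05161 mm
δ_BC = -15100·796/(475.9·119000) = -0.2122 mm
δ_CD = -23800·831/(95.1·119000) = -1.748 mm
δ = Σδ_i = -1.908 mm.

-1.91 mm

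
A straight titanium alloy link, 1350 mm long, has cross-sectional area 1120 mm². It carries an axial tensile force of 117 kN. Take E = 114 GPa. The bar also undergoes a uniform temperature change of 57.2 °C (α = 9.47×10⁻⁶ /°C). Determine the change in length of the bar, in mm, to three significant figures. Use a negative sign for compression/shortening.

δ_mech = NL/(AE) = 117000·1350/(1120·114000) = 1.237 mm.
δ_thermal = αLΔT = 9.47e-6·1350·57.2 = 0.7313 mm.
δ = δ_mech + δ_thermal = 1.968 mm.

1.97 mm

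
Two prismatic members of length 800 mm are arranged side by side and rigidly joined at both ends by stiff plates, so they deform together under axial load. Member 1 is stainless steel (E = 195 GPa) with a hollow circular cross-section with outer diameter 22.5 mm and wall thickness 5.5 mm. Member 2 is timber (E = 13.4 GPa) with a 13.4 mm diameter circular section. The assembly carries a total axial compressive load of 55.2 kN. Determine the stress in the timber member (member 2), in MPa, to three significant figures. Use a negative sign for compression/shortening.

A_1 = 293.7 mm².
A_2 = 141 mm².
Equal strain + equilibrium ⇒ each member carries load in proportion to AE: A₁E₁ = 57280000 N, A₂E₂ = 1890000 N, ΣAE = 59170000 N.
σ₂ = P·E₂/ΣAE = -55200·13400/59170000 = -12.5 MPa.

-12.5 MPa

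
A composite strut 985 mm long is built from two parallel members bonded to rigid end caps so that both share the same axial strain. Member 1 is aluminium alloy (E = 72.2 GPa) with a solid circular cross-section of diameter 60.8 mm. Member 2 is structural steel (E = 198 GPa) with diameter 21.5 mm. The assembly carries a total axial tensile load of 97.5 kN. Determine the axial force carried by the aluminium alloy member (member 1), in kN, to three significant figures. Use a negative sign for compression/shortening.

A_1 = 2903 mm².
A_2 = 363.1 mm².
Equal strain + equilibrium ⇒ each member carries load in proportion to AE: A₁E₁ = 209600000 N, A₂E₂ = 71880000 N, ΣAE = 281500000 N.
F₁ = P·A₁E₁/ΣAE = 97500·209600000/281500000 = 72600 N.

72.6 kN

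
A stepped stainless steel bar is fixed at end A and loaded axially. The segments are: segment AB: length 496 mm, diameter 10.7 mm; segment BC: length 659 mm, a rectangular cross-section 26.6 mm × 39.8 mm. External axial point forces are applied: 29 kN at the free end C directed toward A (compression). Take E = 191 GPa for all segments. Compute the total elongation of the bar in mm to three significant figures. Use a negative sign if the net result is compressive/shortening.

Internal axial forces (sectioning from the free end, tension +): N_BC = -29 kN, N_AB = -29 kN.
A_AB = 89.92 mm².
A_BC = 1059 mm².
δ_AB = -29000·496/(89.92·191000) = -0.8375 mm
δ_BC = -29000·659/(1059·191000) = -0.09451 mm
δ = Σδ_i = -0.932 mm.

-0.932 mm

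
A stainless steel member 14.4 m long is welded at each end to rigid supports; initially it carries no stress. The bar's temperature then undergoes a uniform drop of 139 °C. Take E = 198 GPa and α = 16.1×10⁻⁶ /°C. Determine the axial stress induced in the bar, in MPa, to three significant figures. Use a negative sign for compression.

443 MPa

Free thermal expansion αLΔT = 16.1e-6 · 14400 · -139 = -32.23 mm.
The walls impose strain ε = −(-32.23)/14400 = 2.2379e-03; σ = Eε = 198000 · 2.2379e-03 = 443.1 MPa.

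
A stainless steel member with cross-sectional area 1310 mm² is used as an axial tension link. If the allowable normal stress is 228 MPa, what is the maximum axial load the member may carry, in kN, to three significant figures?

P_max = σ_allow · A = 228 · 1310 = 298700 N = 298.7 kN.

299 kN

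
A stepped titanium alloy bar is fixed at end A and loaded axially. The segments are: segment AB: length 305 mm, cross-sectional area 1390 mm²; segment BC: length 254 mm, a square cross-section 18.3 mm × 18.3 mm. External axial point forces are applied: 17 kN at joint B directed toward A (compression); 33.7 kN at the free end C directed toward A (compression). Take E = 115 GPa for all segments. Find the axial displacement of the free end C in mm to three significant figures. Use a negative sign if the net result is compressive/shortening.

Internal axial forces (sectioning from the free end, tension +): N_BC = -33.7 kN, N_AB = -50.7 kN.
A_BC = 334.9 mm².
δ_AB = -50700·305/(1390·115000) = -0.09674 mm
δ_BC = -33700·254/(334.9·115000) = -0.2223 mm
δ = Σδ_i = -0.319 mm.

-0.319 mm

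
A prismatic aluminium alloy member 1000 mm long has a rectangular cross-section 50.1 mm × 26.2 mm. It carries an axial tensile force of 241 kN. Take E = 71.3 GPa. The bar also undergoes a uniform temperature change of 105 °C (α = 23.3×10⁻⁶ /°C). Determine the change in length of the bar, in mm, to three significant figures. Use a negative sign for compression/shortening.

5.02 mm

A = 1313 mm².
δ_mech = NL/(AE) = 241000·1000/(1313·71300) = 2.575 mm.
δ_thermal = αLΔT = 23.3e-6·1000·105 = 2.446 mm.
δ = δ_mech + δ_thermal = 5.022 mm.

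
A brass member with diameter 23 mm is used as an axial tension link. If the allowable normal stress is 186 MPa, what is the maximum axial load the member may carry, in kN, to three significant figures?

77.3 kN

A = 415.5 mm².
P_max = σ_allow · A = 186 · 415.5 = 77280 N = 77.28 kN.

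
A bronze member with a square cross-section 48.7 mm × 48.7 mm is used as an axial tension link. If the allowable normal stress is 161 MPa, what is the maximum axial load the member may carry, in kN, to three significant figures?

A = 2372 mm².
P_max = σ_allow · A = 161 · 2372 = 381800 N = 381.8 kN.

382 kN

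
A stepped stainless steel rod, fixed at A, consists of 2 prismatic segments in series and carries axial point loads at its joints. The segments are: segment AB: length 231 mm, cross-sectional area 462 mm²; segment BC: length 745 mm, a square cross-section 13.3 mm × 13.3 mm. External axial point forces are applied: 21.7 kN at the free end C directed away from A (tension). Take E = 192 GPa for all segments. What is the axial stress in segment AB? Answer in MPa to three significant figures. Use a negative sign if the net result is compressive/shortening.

47.0 MPa

Internal axial forces (sectioning from the free end, tension +): N_BC = 21.7 kN, N_AB = 21.7 kN.
σ_AB = N_AB/A_AB = 21700/462 = 46.97 MPa.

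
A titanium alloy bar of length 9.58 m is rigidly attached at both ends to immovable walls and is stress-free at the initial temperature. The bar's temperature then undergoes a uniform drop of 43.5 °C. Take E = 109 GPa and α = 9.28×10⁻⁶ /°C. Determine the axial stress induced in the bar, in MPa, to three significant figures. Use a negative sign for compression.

Free thermal expansion αLΔT = 9.28e-6 · 9580 · -43.5 = -3.867 mm.
The walls impose strain ε = −(-3.867)/9580 = 4.0368e-04; σ = Eε = 109000 · 4.0368e-04 = 44 MPa.

44.0 MPa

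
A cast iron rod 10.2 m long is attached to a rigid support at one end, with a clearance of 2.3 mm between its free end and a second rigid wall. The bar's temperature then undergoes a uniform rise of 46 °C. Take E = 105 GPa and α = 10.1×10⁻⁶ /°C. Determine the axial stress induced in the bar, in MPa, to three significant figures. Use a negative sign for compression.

-25.1 MPa

Free thermal expansion αLΔT = 10.1e-6 · 10200 · 46 = 4.739 mm.
The walls engage after the gap closes; constrained expansion = 4.739 − 2.3 = 2.439 mm.
The walls impose strain ε = −(2.439)/10200 = -2.3911e-04; σ = Eε = 105000 · -2.3911e-04 = -25.11 MPa.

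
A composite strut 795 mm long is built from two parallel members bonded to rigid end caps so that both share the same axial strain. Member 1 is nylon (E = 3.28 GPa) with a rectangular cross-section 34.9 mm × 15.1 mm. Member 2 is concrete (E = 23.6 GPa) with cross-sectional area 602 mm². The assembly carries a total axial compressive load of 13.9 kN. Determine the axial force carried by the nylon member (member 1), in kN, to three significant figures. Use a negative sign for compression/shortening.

A_1 = 527 mm².
Equal strain + equilibrium ⇒ each member carries load in proportion to AE: A₁E₁ = 1729000 N, A₂E₂ = 14210000 N, ΣAE = 15940000 N.
F₁ = P·A₁E₁/ΣAE = -13900·1729000/15940000 = -1508 N.

-1.51 kN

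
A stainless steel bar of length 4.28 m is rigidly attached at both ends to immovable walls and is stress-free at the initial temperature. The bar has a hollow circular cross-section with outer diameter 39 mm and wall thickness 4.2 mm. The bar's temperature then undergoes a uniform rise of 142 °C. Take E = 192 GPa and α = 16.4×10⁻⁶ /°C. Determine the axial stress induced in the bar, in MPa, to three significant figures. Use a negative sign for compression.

Free thermal expansion αLΔT = 16.4e-6 · 4280 · 142 = 9.967 mm.
The walls impose strain ε = −(9.967)/4280 = -2.3288e-03; σ = Eε = 192000 · -2.3288e-03 = -447.1 MPa.

-447 MPa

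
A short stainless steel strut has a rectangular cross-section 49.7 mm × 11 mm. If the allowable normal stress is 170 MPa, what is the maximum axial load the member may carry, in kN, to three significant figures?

A = 546.7 mm².
P_max = σ_allow · A = 170 · 546.7 = 92940 N = 92.94 kN.

92.9 kN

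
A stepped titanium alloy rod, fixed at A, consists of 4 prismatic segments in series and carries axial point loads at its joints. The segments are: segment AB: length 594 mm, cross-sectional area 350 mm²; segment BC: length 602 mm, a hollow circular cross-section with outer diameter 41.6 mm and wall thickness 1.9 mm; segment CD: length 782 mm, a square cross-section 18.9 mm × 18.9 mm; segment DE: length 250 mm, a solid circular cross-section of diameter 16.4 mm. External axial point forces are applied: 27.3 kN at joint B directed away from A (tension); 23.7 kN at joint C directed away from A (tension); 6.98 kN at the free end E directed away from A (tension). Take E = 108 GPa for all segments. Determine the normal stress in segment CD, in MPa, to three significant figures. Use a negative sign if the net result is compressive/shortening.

Internal axial forces (sectioning from the free end, tension +): N_DE = 6.98 kN, N_CD = 6.98 kN, N_BC = 30.68 kN, N_AB = 57.98 kN.
A_CD = 357.2 mm².
σ_CD = N_CD/A_CD = 6980/357.2 = 19.54 MPa.

19.5 MPa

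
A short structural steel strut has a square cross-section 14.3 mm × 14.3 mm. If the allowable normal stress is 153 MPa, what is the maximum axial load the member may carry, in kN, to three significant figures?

A = 204.5 mm².
P_max = σ_allow · A = 153 · 204.5 = 31290 N = 31.29 kN.

31.3 kN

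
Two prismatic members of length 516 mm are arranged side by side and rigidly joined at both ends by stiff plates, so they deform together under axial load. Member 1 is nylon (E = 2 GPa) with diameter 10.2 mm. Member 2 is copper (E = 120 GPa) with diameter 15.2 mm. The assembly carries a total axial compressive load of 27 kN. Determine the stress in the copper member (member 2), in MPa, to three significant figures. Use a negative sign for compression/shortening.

A_1 = 81.71 mm².
A_2 = 181.5 mm².
Equal strain + equilibrium ⇒ each member carries load in proportion to AE: A₁E₁ = 163400 N, A₂E₂ = 21780000 N, ΣAE = 21940000 N.
σ₂ = P·E₂/ΣAE = -27000·120000/21940000 = -147.7 MPa.

-148 MPa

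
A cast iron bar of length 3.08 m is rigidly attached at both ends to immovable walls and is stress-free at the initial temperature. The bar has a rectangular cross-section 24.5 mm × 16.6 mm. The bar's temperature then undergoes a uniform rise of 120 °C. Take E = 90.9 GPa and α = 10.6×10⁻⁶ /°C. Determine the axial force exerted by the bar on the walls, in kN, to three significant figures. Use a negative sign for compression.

Free thermal expansion αLΔT = 10.6e-6 · 3080 · 120 = 3.918 mm.
The walls impose strain ε = −(3.918)/3080 = -1.2720e-03; σ = Eε = 90900 · -1.2720e-03 = -115.6 MPa.
Wall reaction R = σ·A = -115.6·406.7 = -47020 N = -47.02 kN.

-47.0 kN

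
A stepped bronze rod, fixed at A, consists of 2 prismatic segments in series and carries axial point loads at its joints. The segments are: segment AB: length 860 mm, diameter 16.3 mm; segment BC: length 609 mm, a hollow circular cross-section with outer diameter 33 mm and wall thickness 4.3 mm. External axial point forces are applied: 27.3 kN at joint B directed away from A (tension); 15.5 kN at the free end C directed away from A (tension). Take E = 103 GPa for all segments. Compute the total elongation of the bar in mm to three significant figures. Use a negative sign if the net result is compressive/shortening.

Internal axial forces (sectioning from the free end, tension +): N_BC = 15.5 kN, N_AB = 42.8 kN.
A_AB = 208.7 mm².
A_BC = 387.7 mm².
δ_AB = 42800·860/(208.7·103000) = 1.713 mm
δ_BC = 15500·609/(387.7·103000) = 0.2364 mm
δ = Σδ_i = 1.949 mm.

1.95 mm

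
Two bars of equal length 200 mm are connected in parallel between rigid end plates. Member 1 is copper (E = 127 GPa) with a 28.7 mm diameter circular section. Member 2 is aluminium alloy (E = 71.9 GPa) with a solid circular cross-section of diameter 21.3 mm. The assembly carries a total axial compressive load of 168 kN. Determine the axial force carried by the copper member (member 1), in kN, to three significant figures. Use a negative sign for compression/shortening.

-128 kN

A_1 = 646.9 mm².
A_2 = 356.3 mm².
Equal strain + equilibrium ⇒ each member carries load in proportion to AE: A₁E₁ = 82160000 N, A₂E₂ = 25620000 N, ΣAE = 107800000 N.
F₁ = P·A₁E₁/ΣAE = -168000·82160000/107800000 = -128100 N.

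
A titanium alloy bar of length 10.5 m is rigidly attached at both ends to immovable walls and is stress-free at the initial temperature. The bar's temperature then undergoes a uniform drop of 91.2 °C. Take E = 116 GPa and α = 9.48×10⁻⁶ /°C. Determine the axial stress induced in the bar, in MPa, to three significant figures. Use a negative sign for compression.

Free thermal expansion αLΔT = 9.48e-6 · 10500 · -91.2 = -9.078 mm.
The walls impose strain ε = −(-9.078)/10500 = 8.6458e-04; σ = Eε = 116000 · 8.6458e-04 = 100.3 MPa.

100 MPa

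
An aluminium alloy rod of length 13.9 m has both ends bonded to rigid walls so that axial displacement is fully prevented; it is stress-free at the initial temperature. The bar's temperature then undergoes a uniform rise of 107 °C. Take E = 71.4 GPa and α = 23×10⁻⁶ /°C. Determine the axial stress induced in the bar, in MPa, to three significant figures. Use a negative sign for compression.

-176 MPa

Free thermal expansion αLΔT = 23e-6 · 13900 · 107 = 34.21 mm.
The walls impose strain ε = −(34.21)/13900 = -2.4610e-03; σ = Eε = 71400 · -2.4610e-03 = -175.7 MPa.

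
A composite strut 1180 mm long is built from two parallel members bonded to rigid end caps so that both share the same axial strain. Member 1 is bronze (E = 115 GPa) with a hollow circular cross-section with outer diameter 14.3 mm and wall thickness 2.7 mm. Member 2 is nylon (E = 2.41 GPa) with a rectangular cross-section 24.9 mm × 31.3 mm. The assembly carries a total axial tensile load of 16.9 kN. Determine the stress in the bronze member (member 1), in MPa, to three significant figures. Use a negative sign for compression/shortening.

147 MPa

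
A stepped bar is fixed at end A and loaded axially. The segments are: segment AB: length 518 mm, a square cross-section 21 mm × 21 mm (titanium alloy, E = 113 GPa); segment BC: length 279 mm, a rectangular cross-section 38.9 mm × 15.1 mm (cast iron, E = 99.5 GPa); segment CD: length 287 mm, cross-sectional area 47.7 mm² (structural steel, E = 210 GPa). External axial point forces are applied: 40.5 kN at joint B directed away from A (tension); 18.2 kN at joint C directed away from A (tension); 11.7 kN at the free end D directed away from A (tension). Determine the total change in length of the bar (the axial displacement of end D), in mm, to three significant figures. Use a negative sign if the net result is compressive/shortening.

Internal axial forces (sectioning from the free end, tension +): N_CD = 11.7 kN, N_BC = 29.9 kN, N_AB = 70.4 kN.
A_AB = 441 mm².
A_BC = 587.4 mm².
δ_AB = 70400·518/(441·113000) = 0.7318 mm
δ_BC = 29900·279/(587.4·99500) = 0.1427 mm
δ_CD = 11700·287/(47.7·210000) = 0.3352 mm
δ = Σδ_i = 1.21 mm.

1.21 mm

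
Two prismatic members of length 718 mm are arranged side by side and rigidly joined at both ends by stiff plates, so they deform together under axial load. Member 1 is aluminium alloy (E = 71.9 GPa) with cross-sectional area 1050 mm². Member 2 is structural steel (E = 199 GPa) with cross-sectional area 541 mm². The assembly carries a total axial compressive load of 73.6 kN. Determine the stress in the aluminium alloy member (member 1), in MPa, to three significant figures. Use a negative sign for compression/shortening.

-28.9 MPa

Equal strain + equilibrium ⇒ each member carries load in proportion to AE: A₁E₁ = 75500000 N, A₂E₂ = 107700000 N, ΣAE = 183200000 N.
σ₁ = P·E₁/ΣAE = -73600·71900/183200000 = -28.89 MPa.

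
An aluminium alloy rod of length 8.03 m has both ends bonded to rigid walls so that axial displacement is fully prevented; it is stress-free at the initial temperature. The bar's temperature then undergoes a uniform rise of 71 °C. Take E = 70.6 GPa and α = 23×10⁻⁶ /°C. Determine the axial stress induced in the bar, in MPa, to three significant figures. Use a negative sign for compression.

Free thermal expansion αLΔT = 23e-6 · 8030 · 71 = 13.11 mm.
The walls impose strain ε = −(13.11)/8030 = -1.6330e-03; σ = Eε = 70600 · -1.6330e-03 = -115.3 MPa.

-115 MPa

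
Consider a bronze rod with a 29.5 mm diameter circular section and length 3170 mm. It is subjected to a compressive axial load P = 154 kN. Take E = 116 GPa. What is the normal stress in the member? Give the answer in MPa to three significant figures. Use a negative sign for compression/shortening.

-225 MPa

A = 683.5 mm².
σ = N/A = -154000/683.5 = -225.3 MPa.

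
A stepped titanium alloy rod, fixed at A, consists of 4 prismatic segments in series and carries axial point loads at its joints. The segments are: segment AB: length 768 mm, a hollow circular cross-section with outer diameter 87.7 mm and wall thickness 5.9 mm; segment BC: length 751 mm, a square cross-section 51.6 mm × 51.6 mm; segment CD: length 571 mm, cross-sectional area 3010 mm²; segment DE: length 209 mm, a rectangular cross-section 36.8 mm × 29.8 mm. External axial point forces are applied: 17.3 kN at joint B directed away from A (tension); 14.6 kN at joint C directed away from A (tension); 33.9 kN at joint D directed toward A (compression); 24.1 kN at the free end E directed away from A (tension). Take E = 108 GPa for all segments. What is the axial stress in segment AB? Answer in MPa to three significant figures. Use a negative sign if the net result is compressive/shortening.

14.6 MPa

Internal axial forces (sectioning from the free end, tension +): N_DE = 24.1 kN, N_CD = -9.8 kN, N_BC = 4.8 kN, N_AB = 22.1 kN.
A_AB = 1516 mm².
σ_AB = N_AB/A_AB = 22100/1516 = 14.58 MPa.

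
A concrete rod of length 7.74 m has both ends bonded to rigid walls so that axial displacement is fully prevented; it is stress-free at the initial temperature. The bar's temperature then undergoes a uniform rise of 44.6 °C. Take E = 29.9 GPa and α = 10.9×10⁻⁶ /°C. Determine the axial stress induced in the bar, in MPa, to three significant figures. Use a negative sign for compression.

-14.5 MPa

Free thermal expansion αLΔT = 10.9e-6 · 7740 · 44.6 = 3.763 mm.
The walls impose strain ε = −(3.763)/7740 = -4.8614e-04; σ = Eε = 29900 · -4.8614e-04 = -14.54 MPa.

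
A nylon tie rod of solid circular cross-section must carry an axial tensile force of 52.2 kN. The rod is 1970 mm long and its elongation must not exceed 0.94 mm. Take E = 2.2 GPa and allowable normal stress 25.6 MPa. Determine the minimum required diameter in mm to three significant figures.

252 mm

Required area A ≥ P/σ_allow = 52200/25.6 = 2039 mm².
For a solid circular section, d ≥ √(4A/π) = 50.95 mm.
Elongation limit: A ≥ PL/(Eδ_allow) = 52200·1970/(2200·0.94) = 49730 mm² ⇒ d ≥ 251.6 mm.
The elongation limit governs.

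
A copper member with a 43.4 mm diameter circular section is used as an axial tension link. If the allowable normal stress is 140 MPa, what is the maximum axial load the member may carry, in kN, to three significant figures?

207 kN

A = 1479 mm².
P_max = σ_allow · A = 140 · 1479 = 207100 N = 207.1 kN.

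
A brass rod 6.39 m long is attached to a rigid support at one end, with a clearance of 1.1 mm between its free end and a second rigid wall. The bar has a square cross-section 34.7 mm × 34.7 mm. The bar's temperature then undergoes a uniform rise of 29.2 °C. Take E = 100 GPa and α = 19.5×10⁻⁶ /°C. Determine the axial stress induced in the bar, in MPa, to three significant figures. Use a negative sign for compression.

Free thermal expansion αLΔT = 19.5e-6 · 6390 · 29.2 = 3.638 mm.
The walls engage after the gap closes; constrained expansion = 3.638 − 1.1 = 2.538 mm.
The walls impose strain ε = −(2.538)/6390 = -3.9726e-04; σ = Eε = 100000 · -3.9726e-04 = -39.73 MPa.

-39.7 MPa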